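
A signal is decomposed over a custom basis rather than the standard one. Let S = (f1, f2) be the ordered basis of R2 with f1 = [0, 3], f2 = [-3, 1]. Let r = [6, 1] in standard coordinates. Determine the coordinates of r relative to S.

[1, -2]

[r]_S is the unique c with M c = r, where M has columns f1, f2.
System: 0c_1 - 3c_2 = 6, 3c_1 + c_2 = 1; solving gives c_1 = 1, c_2 = -2.
Check: f1 - 2f2 = [6, 1].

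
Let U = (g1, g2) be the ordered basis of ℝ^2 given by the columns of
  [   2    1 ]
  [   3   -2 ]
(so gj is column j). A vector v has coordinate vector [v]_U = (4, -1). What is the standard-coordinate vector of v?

(7, 14)

By definition v = 4g1 - g2.
Summing componentwise gives (7, 14).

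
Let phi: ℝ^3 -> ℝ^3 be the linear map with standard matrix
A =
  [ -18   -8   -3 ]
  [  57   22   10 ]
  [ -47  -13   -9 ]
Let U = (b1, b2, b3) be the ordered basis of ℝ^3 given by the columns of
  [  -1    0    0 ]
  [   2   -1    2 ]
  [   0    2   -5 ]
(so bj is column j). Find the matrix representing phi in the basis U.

The j-th column of [phi]_U is [phi(bj)]_U.
phi(b1) = A b1 = (2, -13, 21) = -2b1 + 3b2 - 3b3, so column 1 is (-2, 3, -3).
Repeating for b2, b3 and assembling the columns gives [[-2, -2, 1], [3, 0, 2], [-3, 1, -3]].

[[-2, -2, 1], [3, 0, 2], [-3, 1, -3]]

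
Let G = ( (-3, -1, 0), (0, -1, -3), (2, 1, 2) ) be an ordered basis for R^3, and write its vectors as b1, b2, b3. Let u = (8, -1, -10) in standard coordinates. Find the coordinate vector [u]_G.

(-2, 4, 1)

[u]_G is the unique c with M c = u, where M has columns b1, ..., b3.
Gaussian elimination on [M | u] yields c = (-2, 4, 1).
Check: -2b1 + 4b2 + b3 = (8, -1, -10).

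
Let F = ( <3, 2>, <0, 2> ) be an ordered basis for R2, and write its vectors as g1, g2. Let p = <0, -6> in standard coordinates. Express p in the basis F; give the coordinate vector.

<0, -3>

We seek scalars with c_1 g1 + c_2 g2 = p; equivalently solve M c = p where the columns of M are g1, g2.
System: 3c_1 + 0c_2 = 0, 2c_1 + 2c_2 = -6; solving gives c_1 = 0, c_2 = -3.
Check: 0·g1 - 3g2 = <0, -6>.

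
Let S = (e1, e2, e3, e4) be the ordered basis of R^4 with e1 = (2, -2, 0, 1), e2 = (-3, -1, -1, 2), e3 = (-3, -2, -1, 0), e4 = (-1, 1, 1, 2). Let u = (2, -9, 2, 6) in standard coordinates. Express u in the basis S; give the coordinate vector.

We seek scalars with c_1 e1 + ... + c_4 e4 = u; equivalently solve M c = u where the columns of M are e1, ..., e4.
Row-reducing the augmented matrix [M | u] gives c = (4, -2, 3, 3).
Check: 4e1 - 2e2 + 3e3 + 3e4 = (2, -9, 2, 6).

(4, -2, 3, 3)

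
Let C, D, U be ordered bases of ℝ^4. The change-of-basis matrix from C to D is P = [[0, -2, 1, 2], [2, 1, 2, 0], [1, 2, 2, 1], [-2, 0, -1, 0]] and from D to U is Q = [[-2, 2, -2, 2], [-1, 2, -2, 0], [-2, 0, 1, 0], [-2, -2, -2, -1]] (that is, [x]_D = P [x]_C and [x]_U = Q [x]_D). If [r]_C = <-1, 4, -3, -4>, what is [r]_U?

First [r]_D = P [r]_C = <-19, -4, -3, 5>.
Then [r]_U = Q [r]_D = <46, 17, 35, 47>.

<46, 17, 35, 47>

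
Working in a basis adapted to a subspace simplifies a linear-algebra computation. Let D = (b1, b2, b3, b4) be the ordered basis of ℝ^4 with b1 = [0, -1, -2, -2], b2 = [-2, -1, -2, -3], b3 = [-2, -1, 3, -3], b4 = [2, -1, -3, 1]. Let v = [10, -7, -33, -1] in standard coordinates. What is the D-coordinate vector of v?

[4, 2, -3, 4]

We seek scalars with c_1 b1 + ... + c_4 b4 = v; equivalently solve M c = v where the columns of M are b1, ..., b4.
Row-reducing the augmented matrix [M | v] gives c = (4, 2, -3, 4).
Check: 4b1 + 2b2 - 3b3 + 4b4 = [10, -7, -33, -1].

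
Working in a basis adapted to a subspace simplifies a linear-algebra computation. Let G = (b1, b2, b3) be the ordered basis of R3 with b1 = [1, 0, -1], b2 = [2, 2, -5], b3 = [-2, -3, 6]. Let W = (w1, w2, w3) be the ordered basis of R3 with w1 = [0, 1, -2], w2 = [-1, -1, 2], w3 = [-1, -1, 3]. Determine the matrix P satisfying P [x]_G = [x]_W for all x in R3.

Column j of P is [bj]_W, since P maps G-coordinates to W-coordinates.
Expressing b1 in W: b1 = -w1 + 0·w2 - w3, so column 1 of P is [-1, 0, -1].
Doing the same for each bj gives P = [[-1, 0, -1], [0, -1, 2], [-1, -1, 0]].

[[-1, 0, -1], [0, -1, 2], [-1, -1, 0]]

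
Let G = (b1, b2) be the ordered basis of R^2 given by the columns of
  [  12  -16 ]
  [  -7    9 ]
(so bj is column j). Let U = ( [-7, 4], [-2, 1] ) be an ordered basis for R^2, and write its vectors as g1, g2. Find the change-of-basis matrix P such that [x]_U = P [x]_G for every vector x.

Column j of P is [bj]_U, since P maps G-coordinates to U-coordinates.
Expressing b1 in U: b1 = -2g1 + g2, so column 1 of P is [-2, 1].
Doing the same for each bj gives P = [[-2, 2], [1, 1]].

[[-2, 2], [1, 1]]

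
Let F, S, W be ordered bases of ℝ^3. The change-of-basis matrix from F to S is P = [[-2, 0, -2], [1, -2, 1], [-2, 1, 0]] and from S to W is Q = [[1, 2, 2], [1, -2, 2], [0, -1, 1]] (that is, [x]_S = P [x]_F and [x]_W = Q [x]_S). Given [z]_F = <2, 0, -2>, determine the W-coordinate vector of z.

<-8, -8, -4>

First [z]_S = P [z]_F = <0, 0, -4>.
Then [z]_W = Q [z]_S = <-8, -8, -4>.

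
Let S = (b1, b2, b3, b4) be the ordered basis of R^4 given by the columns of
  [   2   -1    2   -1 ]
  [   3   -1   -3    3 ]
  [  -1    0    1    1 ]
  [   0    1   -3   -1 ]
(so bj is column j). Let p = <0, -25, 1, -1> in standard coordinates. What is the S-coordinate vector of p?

We seek scalars with c_1 b1 + ... + c_4 b4 = p; equivalently solve M c = p where the columns of M are b1, ..., b4.
Row-reducing the augmented matrix [M | p] gives c = (-4, -2, 1, -4).
Check: -4b1 - 2b2 + b3 - 4b4 = <0, -25, 1, -1>.

<-4, -2, 1, -4>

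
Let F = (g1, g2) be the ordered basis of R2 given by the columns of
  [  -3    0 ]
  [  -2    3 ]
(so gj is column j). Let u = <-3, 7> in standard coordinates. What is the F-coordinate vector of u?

Write u = c_1 g1 + c_2 g2 and solve for the c_i.
System: -3c_1 + 0c_2 = -3, -2c_1 + 3c_2 = 7; solving gives c_1 = 1, c_2 = 3.
Check: g1 + 3g2 = <-3, 7>.

<1, 3>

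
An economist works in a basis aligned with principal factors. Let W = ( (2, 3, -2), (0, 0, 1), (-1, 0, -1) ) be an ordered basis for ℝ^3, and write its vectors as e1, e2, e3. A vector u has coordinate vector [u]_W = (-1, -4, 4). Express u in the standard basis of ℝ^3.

(-6, -3, -6)

By definition u = -e1 - 4e2 + 4e3.
Summing componentwise gives (-6, -3, -6).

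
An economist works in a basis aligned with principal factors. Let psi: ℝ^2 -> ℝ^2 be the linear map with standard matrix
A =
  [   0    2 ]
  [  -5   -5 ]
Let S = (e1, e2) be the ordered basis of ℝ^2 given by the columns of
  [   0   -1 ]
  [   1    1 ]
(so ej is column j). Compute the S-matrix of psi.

[[-3, 2], [-2, -2]]

Let P have columns e1, e2. Then [psi]_S = P^(-1) A P.
Here det P = 1, so P^(-1) is integer; computing A P first and then P^(-1)(A P) gives [[-3, 2], [-2, -2]].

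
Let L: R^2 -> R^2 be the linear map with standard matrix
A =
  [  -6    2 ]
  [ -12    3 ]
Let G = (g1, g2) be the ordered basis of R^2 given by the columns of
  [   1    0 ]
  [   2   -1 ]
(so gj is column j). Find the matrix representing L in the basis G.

[[-2, -2], [2, -1]]

The j-th column of [L]_G is [L(gj)]_G.
L(g1) = A g1 = <-2, -6> = -2g1 + 2g2, so column 1 is <-2, 2>.
Repeating for g2 and assembling the columns gives [[-2, -2], [2, -1]].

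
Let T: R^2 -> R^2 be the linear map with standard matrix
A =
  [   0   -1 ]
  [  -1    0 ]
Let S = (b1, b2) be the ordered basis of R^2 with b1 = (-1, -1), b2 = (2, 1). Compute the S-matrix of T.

Let P have columns b1, b2. Then [T]_S = P^(-1) A P.
Here det P = 1, so P^(-1) is integer; computing A P first and then P^(-1)(A P) gives [[-1, 3], [0, 1]].

[[-1, 3], [0, 1]]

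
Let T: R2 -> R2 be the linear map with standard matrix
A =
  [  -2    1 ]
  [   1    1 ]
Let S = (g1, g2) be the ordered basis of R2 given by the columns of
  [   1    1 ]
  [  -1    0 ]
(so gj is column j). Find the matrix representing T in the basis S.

The j-th column of [T]_S is [T(gj)]_S.
T(g1) = A g1 = [-3, 0] = 0·g1 - 3g2, so column 1 is [0, -3].
Repeating for g2 and assembling the columns gives [[0, -1], [-3, -1]].

[[0, -1], [-3, -1]]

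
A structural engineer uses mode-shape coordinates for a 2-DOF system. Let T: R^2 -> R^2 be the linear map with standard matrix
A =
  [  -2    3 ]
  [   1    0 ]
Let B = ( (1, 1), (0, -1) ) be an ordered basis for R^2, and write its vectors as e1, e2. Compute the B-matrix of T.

[[1, -3], [0, -3]]

The j-th column of [T]_B is [T(ej)]_B.
T(e1) = A e1 = (1, 1) = e1 + 0·e2, so column 1 is (1, 0).
Repeating for e2 and assembling the columns gives [[1, -3], [0, -3]].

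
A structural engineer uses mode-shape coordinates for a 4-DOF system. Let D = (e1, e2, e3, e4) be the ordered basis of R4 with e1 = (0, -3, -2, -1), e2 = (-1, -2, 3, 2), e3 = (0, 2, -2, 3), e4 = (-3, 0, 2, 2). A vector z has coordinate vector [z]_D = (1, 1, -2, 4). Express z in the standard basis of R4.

z = M [z]_D, where M has columns e1, ..., e4.
Carrying out the matrix-vector product, z = (-13, -9, 13, 3).

(-13, -9, 13, 3)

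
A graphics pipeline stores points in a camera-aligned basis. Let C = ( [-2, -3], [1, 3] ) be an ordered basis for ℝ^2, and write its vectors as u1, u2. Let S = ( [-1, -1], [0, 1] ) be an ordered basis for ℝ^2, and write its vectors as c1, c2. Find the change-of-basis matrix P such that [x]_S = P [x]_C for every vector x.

Let M have columns uj and N have columns cj. Then for every x, N [x]_S = x = M [x]_C, so P = N^(-1) M.
Since det N = -1, N^(-1) has integer entries; multiplying gives P = [[2, -1], [-1, 2]].

[[2, -1], [-1, 2]]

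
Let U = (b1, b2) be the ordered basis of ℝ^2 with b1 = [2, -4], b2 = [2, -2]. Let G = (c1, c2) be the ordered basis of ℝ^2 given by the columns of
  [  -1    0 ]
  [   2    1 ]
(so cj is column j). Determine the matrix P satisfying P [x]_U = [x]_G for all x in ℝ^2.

Take x = bj: its U-coordinates are the j-th standard unit vector, so P e_j — column j of P — equals [bj]_G.
b1 = -2c1 + 0·c2, giving column 1 = [-2, 0]; repeating for each j gives P = [[-2, -2], [0, 2]].

[[-2, -2], [0, 2]]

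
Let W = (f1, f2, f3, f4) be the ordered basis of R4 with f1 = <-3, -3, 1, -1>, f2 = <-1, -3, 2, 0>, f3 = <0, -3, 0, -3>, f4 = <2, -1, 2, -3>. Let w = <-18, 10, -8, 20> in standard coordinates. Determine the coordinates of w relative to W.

Write w = c_1 f1 + ... + c_4 f4 and solve for the c_i.
Row-reducing the augmented matrix [M | w] gives c = (4, -2, -4, -4).
Check: 4f1 - 2f2 - 4f3 - 4f4 = <-18, 10, -8, 20>.

<4, -2, -4, -4>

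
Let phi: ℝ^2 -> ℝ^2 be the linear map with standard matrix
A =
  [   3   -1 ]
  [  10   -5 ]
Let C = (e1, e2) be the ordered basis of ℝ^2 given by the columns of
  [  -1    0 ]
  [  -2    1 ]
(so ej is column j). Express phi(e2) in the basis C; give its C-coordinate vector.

Compute phi(e2) = A e2 = [-1, -5] in standard coordinates.
Then write this in C-coordinates: solve for y in y_1 e1 + y_2 e2 = [-1, -5].
This gives y = [1, -3], which is column 2 of [phi]_C.

[1, -3]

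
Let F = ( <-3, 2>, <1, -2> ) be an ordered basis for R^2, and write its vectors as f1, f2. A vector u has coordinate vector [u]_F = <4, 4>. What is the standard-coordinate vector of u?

<-8, 0>

By definition u = 4f1 + 4f2.
Summing componentwise gives <-8, 0>.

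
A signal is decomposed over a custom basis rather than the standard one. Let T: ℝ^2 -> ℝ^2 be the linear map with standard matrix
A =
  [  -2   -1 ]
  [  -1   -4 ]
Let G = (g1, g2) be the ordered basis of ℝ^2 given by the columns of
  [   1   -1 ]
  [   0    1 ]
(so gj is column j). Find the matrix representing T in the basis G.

[[-3, -2], [-1, -3]]

With P the matrix whose columns are g1, g2, [T]_G = P^(-1) A P.
Column by column: T(g1) = A g1 = [-2, -1]; its G-coordinates [-3, -1] give column 1.
Continuing for each basis vector yields [T]_G = [[-3, -2], [-1, -3]].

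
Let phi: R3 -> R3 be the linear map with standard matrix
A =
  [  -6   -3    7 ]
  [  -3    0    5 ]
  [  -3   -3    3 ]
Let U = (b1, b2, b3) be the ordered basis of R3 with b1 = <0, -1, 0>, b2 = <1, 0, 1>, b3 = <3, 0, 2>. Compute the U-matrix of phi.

Let P have columns b1, ..., b3. Then [phi]_U = P^(-1) A P.
Here det P = -1, so P^(-1) is integer; computing A P first and then P^(-1)(A P) gives [[0, -2, -1], [3, -2, -1], [0, 1, -1]].

[[0, -2, -1], [3, -2, -1], [0, 1, -1]]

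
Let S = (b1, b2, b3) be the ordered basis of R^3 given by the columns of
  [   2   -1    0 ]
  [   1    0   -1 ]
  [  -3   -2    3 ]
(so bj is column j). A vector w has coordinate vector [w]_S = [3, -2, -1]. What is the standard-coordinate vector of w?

[8, 4, -8]

The coordinates say w = 3b1 - 2b2 - b3; adding the scaled basis vectors gives [8, 4, -8].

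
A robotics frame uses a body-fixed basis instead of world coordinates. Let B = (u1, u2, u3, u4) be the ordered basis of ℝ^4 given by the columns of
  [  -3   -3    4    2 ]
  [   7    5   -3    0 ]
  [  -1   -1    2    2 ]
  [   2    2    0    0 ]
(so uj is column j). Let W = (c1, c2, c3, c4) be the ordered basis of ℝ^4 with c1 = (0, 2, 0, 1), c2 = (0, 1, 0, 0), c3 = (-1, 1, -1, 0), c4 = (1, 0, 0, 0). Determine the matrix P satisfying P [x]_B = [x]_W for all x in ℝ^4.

[[2, 2, 0, 0], [2, 0, -1, 2], [1, 1, -2, -2], [-2, -2, 2, 0]]

Take x = uj: its B-coordinates are the j-th standard unit vector, so P e_j — column j of P — equals [uj]_W.
u1 = 2c1 + 2c2 + c3 - 2c4, giving column 1 = (2, 2, 1, -2); repeating for each j gives P = [[2, 2, 0, 0], [2, 0, -1, 2], [1, 1, -2, -2], [-2, -2, 2, 0]].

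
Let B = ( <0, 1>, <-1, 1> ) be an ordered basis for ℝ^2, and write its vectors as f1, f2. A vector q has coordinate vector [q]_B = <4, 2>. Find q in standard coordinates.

<-2, 6>

The coordinates say q = 4f1 + 2f2; adding the scaled basis vectors gives <-2, 6>.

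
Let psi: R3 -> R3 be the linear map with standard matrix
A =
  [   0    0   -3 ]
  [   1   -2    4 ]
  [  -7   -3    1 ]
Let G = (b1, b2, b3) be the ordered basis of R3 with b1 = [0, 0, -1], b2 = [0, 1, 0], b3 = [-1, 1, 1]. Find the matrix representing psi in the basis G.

[[-2, 3, -2], [-1, -2, -2], [-3, 0, 3]]

The j-th column of [psi]_G is [psi(bj)]_G.
psi(b1) = A b1 = [3, -4, -1] = -2b1 - b2 - 3b3, so column 1 is [-2, -1, -3].
Repeating for b2, b3 and assembling the columns gives [[-2, 3, -2], [-1, -2, -2], [-3, 0, 3]].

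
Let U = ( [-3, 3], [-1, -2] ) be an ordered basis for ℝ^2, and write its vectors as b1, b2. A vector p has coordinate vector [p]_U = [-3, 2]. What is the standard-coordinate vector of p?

The coordinates say p = -3b1 + 2b2; adding the scaled basis vectors gives [7, -13].

[7, -13]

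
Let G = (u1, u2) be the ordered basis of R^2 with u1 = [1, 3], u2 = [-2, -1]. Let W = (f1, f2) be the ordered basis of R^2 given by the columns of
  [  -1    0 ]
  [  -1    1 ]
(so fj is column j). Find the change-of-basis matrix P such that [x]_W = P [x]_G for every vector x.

Take x = uj: its G-coordinates are the j-th standard unit vector, so P e_j — column j of P — equals [uj]_W.
u1 = -f1 + 2f2, giving column 1 = [-1, 2]; repeating for each j gives P = [[-1, 2], [2, 1]].

[[-1, 2], [2, 1]]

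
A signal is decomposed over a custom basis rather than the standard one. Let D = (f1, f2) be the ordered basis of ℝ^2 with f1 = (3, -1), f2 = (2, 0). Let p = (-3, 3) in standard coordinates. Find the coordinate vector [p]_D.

(-3, 3)

[p]_D is the unique c with M c = p, where M has columns f1, f2.
System: 3c_1 + 2c_2 = -3, -c_1 + 0c_2 = 3; solving gives c_1 = -3, c_2 = 3.
Check: -3f1 + 3f2 = (-3, 3).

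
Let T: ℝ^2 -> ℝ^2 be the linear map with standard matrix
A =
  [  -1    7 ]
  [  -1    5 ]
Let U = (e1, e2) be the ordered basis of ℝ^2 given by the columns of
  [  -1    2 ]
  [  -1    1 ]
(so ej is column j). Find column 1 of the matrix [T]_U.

Compute T(e1) = A e1 = [-6, -4] in standard coordinates.
Then write this in U-coordinates: solve for y in y_1 e1 + y_2 e2 = [-6, -4].
This gives y = [2, -2], which is column 1 of [T]_U.

[2, -2]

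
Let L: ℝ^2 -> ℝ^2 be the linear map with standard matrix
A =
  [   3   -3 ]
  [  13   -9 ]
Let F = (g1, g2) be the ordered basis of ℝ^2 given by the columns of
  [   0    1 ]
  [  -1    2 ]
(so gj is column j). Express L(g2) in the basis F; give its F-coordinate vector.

Compute L(g2) = A g2 = <-3, -5> in standard coordinates.
Then write this in F-coordinates: solve for y in y_1 g1 + y_2 g2 = <-3, -5>.
This gives y = <-1, -3>, which is column 2 of [L]_F.

<-1, -3>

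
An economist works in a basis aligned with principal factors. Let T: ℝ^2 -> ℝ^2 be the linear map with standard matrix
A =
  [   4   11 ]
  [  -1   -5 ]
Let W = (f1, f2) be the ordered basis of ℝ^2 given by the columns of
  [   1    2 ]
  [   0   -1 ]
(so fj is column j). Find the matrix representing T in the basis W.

[[2, 3], [1, -3]]

With P the matrix whose columns are f1, f2, [T]_W = P^(-1) A P.
Column by column: T(f1) = A f1 = (4, -1); its W-coordinates (2, 1) give column 1.
Continuing for each basis vector yields [T]_W = [[2, 3], [1, -3]].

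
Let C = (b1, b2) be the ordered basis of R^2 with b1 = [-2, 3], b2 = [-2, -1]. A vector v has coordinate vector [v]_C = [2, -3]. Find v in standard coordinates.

[2, 9]

The coordinates say v = 2b1 - 3b2; adding the scaled basis vectors gives [2, 9].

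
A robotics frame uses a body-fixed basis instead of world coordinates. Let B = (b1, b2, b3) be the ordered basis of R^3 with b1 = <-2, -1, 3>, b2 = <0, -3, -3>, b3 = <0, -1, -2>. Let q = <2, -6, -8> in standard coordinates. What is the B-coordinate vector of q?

<-1, 3, -2>

Write q = c_1 b1 + ... + c_3 b3 and solve for the c_i.
Row-reducing the augmented matrix [M | q] gives c = (-1, 3, -2).
Check: -b1 + 3b2 - 2b3 = <2, -6, -8>.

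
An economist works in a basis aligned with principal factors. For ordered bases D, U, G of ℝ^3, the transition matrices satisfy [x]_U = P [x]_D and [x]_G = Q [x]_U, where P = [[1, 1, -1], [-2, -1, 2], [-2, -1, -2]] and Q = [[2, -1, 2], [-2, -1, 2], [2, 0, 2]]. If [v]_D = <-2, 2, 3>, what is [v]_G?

<-22, -10, -14>

Composing the changes, [v]_G = Q P [v]_D.
Q P = [[0, 1, -8], [-4, -3, -4], [-2, 0, -6]]; applying this to <-2, 2, 3> gives <-22, -10, -14>.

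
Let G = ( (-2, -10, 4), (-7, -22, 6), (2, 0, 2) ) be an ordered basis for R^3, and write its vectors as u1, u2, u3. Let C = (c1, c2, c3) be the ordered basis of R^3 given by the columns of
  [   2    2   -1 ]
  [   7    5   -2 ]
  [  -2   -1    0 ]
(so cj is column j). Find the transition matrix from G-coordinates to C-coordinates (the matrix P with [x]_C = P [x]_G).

Let M have columns uj and N have columns cj. Then for every x, N [x]_C = x = M [x]_G, so P = N^(-1) M.
Since det N = 1, N^(-1) has integer entries; multiplying gives P = [[-2, -2, -2], [0, -2, 2], [-2, -1, -2]].

[[-2, -2, -2], [0, -2, 2], [-2, -1, -2]]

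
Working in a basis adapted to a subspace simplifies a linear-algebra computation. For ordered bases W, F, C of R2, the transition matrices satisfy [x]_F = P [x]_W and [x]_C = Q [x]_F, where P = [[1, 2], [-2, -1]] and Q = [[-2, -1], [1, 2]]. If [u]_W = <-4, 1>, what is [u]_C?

<-3, 12>

First [u]_F = P [u]_W = <-2, 7>.
Then [u]_C = Q [u]_F = <-3, 12>.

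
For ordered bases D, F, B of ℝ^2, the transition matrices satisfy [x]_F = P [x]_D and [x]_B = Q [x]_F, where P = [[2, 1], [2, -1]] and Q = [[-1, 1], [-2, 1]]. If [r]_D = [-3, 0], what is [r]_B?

First [r]_F = P [r]_D = [-6, -6].
Then [r]_B = Q [r]_F = [0, 6].

[0, 6]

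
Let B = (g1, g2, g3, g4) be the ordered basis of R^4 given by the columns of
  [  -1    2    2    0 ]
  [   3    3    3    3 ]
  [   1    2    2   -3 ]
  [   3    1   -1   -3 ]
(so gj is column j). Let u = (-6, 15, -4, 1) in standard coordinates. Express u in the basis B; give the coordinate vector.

(4, -3, 2, 2)

[u]_B is the unique c with M c = u, where M has columns g1, ..., g4.
Gaussian elimination on [M | u] yields c = (4, -3, 2, 2).
Check: 4g1 - 3g2 + 2g3 + 2g4 = (-6, 15, -4, 1).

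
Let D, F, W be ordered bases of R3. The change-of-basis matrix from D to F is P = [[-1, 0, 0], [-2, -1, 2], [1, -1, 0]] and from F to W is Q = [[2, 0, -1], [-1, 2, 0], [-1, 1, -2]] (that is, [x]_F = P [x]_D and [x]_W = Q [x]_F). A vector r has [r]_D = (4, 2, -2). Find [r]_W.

Apply P to get F-coordinates (-4, -14, 2), then Q to get W-coordinates.
The result is [r]_W = (-10, -24, -14).

(-10, -24, -14)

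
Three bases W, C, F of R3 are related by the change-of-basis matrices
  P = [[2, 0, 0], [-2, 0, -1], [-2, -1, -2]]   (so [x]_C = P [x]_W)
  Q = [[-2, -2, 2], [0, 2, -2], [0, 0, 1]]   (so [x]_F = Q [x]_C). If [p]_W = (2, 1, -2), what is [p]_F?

(-6, -2, -1)

Apply P to get C-coordinates (4, -2, -1), then Q to get F-coordinates.
The result is [p]_F = (-6, -2, -1).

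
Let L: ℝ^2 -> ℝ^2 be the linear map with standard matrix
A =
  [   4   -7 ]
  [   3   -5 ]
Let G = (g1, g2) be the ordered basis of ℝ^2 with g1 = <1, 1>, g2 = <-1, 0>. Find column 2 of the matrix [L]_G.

Compute L(g2) = A g2 = <-4, -3> in standard coordinates.
Then write this in G-coordinates: solve for y in y_1 g1 + y_2 g2 = <-4, -3>.
This gives y = <-3, 1>, which is column 2 of [L]_G.

<-3, 1>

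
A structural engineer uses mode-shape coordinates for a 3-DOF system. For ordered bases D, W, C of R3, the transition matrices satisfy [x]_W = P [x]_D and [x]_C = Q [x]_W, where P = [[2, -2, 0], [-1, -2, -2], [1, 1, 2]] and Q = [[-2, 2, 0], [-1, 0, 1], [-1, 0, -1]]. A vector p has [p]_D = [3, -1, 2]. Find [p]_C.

Composing the changes, [p]_C = Q P [p]_D.
Q P = [[-6, 0, -4], [-1, 3, 2], [-3, 1, -2]]; applying this to [3, -1, 2] gives [-26, -2, -14].

[-26, -2, -14]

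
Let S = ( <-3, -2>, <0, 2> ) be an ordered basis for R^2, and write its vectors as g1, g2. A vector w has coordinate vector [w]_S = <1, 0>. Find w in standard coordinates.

<-3, -2>

The coordinates say w = g1 + 0·g2; adding the scaled basis vectors gives <-3, -2>.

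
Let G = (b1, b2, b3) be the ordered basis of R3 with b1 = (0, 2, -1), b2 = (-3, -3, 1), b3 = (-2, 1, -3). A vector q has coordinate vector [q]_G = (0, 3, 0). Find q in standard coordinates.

By definition q = 0·b1 + 3b2 + 0·b3.
Summing componentwise gives (-9, -9, 3).

(-9, -9, 3)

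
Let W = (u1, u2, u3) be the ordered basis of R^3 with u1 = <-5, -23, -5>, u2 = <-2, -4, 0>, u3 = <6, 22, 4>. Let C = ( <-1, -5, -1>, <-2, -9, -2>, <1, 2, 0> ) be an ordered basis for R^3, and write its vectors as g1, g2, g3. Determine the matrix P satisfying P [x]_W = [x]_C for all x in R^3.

Column j of P is [uj]_C, since P maps W-coordinates to C-coordinates.
Expressing u1 in C: u1 = g1 + 2g2 + 0·g3, so column 1 of P is <1, 2, 0>.
Doing the same for each uj gives P = [[1, 0, 0], [2, 0, -2], [0, -2, 2]].

[[1, 0, 0], [2, 0, -2], [0, -2, 2]]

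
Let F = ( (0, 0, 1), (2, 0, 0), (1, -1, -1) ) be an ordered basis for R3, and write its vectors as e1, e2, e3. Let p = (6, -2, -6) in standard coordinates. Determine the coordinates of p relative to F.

(-4, 2, 2)

Write p = c_1 e1 + ... + c_3 e3 and solve for the c_i.
Gaussian elimination on [M | p] yields c = (-4, 2, 2).
Check: -4e1 + 2e2 + 2e3 = (6, -2, -6).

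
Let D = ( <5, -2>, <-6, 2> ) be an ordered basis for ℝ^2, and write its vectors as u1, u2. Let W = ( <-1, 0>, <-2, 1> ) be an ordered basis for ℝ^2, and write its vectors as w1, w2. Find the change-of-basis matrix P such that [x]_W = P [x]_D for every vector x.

Take x = uj: its D-coordinates are the j-th standard unit vector, so P e_j — column j of P — equals [uj]_W.
u1 = -w1 - 2w2, giving column 1 = <-1, -2>; repeating for each j gives P = [[-1, 2], [-2, 2]].

[[-1, 2], [-2, 2]]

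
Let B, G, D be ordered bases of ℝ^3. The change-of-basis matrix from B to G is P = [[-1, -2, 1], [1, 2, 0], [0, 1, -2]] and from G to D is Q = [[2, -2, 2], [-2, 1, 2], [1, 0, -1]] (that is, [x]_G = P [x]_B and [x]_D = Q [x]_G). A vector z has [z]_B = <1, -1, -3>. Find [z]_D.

First [z]_G = P [z]_B = <-2, -1, 5>.
Then [z]_D = Q [z]_G = <8, 13, -7>.

<8, 13, -7>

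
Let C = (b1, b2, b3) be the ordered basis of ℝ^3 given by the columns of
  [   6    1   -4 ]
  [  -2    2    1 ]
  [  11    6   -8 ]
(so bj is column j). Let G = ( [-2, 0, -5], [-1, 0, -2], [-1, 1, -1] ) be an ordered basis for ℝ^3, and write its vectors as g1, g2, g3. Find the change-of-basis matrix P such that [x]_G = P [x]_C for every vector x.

[[-1, -2, 1], [-2, 1, 1], [-2, 2, 1]]

Take x = bj: its C-coordinates are the j-th standard unit vector, so P e_j — column j of P — equals [bj]_G.
b1 = -g1 - 2g2 - 2g3, giving column 1 = [-1, -2, -2]; repeating for each j gives P = [[-1, -2, 1], [-2, 1, 1], [-2, 2, 1]].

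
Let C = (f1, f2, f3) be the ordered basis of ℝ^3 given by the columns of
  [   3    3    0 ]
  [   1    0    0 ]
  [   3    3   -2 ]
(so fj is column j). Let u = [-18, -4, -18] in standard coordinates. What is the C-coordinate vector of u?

[-4, -2, 0]

We seek scalars with c_1 f1 + ... + c_3 f3 = u; equivalently solve M c = u where the columns of M are f1, ..., f3.
Row-reducing the augmented matrix [M | u] gives c = (-4, -2, 0).
Check: -4f1 - 2f2 + 0·f3 = [-18, -4, -18].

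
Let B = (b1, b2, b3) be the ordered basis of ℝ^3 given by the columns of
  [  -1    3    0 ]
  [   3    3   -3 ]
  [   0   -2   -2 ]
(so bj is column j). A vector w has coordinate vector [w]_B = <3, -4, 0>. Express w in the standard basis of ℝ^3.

w = M [w]_B, where M has columns b1, ..., b3.
Carrying out the matrix-vector product, w = <-15, -3, 8>.

<-15, -3, 8>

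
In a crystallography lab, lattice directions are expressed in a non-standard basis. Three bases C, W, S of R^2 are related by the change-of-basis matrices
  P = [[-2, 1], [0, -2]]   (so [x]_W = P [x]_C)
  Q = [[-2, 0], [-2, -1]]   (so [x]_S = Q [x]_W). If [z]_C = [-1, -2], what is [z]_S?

First [z]_W = P [z]_C = [0, 4].
Then [z]_S = Q [z]_W = [0, -4].

[0, -4]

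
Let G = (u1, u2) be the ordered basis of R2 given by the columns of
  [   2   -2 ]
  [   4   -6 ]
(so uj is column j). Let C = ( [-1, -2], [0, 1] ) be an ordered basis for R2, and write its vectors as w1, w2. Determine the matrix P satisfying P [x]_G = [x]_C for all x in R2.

Let M have columns uj and N have columns wj. Then for every x, N [x]_C = x = M [x]_G, so P = N^(-1) M.
Since det N = -1, N^(-1) has integer entries; multiplying gives P = [[-2, 2], [0, -2]].

[[-2, 2], [0, -2]]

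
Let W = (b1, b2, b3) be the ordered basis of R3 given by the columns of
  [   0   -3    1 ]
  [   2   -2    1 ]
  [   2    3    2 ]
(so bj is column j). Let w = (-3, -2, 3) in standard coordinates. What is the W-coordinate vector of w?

[w]_W is the unique c with M c = w, where M has columns b1, ..., b3.
Solving this 3x3 system gives c = (0, 1, 0).
Check: 0·b1 + b2 + 0·b3 = (-3, -2, 3).

(0, 1, 0)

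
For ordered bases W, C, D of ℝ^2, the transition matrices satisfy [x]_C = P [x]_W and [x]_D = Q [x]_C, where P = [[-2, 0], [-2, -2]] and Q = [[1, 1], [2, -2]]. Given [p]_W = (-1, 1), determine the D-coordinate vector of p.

First [p]_C = P [p]_W = (2, 0).
Then [p]_D = Q [p]_C = (2, 4).

(2, 4)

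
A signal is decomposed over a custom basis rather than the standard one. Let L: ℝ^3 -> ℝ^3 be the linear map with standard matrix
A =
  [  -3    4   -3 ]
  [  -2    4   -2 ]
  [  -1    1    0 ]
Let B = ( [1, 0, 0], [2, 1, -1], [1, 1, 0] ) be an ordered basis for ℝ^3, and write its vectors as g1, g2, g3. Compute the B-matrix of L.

[[-2, -2, -1], [1, 1, 0], [-3, 1, 2]]

The j-th column of [L]_B is [L(gj)]_B.
L(g1) = A g1 = [-3, -2, -1] = -2g1 + g2 - 3g3, so column 1 is [-2, 1, -3].
Repeating for g2, g3 and assembling the columns gives [[-2, -2, -1], [1, 1, 0], [-3, 1, 2]].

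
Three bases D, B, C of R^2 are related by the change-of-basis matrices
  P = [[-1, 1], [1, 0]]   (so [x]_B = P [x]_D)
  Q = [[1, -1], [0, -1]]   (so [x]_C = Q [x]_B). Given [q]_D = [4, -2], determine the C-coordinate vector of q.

Apply P to get B-coordinates [-6, 4], then Q to get C-coordinates.
The result is [q]_C = [-10, -4].

[-10, -4]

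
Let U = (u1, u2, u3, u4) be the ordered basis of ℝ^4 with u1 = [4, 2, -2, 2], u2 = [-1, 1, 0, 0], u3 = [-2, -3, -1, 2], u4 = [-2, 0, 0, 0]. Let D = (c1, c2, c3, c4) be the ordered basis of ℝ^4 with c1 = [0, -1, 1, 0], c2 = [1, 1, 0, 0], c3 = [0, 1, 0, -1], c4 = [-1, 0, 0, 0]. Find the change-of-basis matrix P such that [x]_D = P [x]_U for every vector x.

Take x = uj: its U-coordinates are the j-th standard unit vector, so P e_j — column j of P — equals [uj]_D.
u1 = -2c1 + 2c2 - 2c3 - 2c4, giving column 1 = [-2, 2, -2, -2]; repeating for each j gives P = [[-2, 0, -1, 0], [2, 1, -2, 0], [-2, 0, -2, 0], [-2, 2, 0, 2]].

[[-2, 0, -1, 0], [2, 1, -2, 0], [-2, 0, -2, 0], [-2, 2, 0, 2]]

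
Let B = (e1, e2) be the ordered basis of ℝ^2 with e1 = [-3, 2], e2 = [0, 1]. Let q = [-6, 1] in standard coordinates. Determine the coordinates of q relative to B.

[q]_B is the unique c with M c = q, where M has columns e1, e2.
System: -3c_1 + 0c_2 = -6, 2c_1 + c_2 = 1; solving gives c_1 = 2, c_2 = -3.
Check: 2e1 - 3e2 = [-6, 1].

[2, -3]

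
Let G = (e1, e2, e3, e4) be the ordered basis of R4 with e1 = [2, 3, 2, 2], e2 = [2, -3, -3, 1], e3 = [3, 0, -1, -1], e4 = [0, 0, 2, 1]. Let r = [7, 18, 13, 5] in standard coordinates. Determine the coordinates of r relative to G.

We seek scalars with c_1 e1 + ... + c_4 e4 = r; equivalently solve M c = r where the columns of M are e1, ..., e4.
Gaussian elimination on [M | r] yields c = (4, -2, 1, 0).
Check: 4e1 - 2e2 + e3 + 0·e4 = [7, 18, 13, 5].

[4, -2, 1, 0]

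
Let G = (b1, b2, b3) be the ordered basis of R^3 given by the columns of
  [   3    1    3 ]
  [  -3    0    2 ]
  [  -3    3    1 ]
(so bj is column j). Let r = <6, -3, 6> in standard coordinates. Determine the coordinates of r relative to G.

[r]_G is the unique c with M c = r, where M has columns b1, ..., b3.
Gaussian elimination on [M | r] yields c = (1, 3, 0).
Check: b1 + 3b2 + 0·b3 = <6, -3, 6>.

<1, 3, 0>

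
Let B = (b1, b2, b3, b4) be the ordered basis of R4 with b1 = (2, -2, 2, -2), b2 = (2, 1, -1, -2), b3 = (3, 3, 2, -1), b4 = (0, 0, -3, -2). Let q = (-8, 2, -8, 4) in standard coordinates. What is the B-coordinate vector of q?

(-2, -2, 0, 2)

We seek scalars with c_1 b1 + ... + c_4 b4 = q; equivalently solve M c = q where the columns of M are b1, ..., b4.
Row-reducing the augmented matrix [M | q] gives c = (-2, -2, 0, 2).
Check: -2b1 - 2b2 + 0·b3 + 2b4 = (-8, 2, -8, 4).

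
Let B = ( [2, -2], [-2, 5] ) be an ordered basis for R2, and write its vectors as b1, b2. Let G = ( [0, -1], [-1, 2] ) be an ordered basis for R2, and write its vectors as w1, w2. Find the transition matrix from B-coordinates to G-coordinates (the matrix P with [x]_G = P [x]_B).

Take x = bj: its B-coordinates are the j-th standard unit vector, so P e_j — column j of P — equals [bj]_G.
b1 = -2w1 - 2w2, giving column 1 = [-2, -2]; repeating for each j gives P = [[-2, -1], [-2, 2]].

[[-2, -1], [-2, 2]]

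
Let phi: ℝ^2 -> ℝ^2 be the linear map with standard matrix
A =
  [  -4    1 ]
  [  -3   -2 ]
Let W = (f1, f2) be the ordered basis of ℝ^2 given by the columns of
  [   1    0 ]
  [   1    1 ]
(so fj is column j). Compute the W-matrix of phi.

With P the matrix whose columns are f1, f2, [phi]_W = P^(-1) A P.
Column by column: phi(f1) = A f1 = <-3, -5>; its W-coordinates <-3, -2> give column 1.
Continuing for each basis vector yields [phi]_W = [[-3, 1], [-2, -3]].

[[-3, 1], [-2, -3]]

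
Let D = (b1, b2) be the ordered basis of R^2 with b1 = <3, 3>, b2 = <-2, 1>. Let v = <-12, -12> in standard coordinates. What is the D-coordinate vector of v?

We seek scalars with c_1 b1 + c_2 b2 = v; equivalently solve M c = v where the columns of M are b1, b2.
System: 3c_1 - 2c_2 = -12, 3c_1 + c_2 = -12; solving gives c_1 = -4, c_2 = 0.
Check: -4b1 + 0·b2 = <-12, -12>.

<-4, 0>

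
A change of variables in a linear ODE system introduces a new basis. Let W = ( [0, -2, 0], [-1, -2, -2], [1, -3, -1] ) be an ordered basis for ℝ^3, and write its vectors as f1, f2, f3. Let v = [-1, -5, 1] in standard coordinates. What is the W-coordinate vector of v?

We seek scalars with c_1 f1 + ... + c_3 f3 = v; equivalently solve M c = v where the columns of M are f1, ..., f3.
Gaussian elimination on [M | v] yields c = (4, 0, -1).
Check: 4f1 + 0·f2 - f3 = [-1, -5, 1].

[4, 0, -1]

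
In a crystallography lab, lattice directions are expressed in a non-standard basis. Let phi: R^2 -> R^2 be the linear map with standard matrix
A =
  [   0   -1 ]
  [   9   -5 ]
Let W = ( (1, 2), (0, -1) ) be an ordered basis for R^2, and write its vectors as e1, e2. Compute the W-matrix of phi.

The j-th column of [phi]_W is [phi(ej)]_W.
phi(e1) = A e1 = (-2, -1) = -2e1 - 3e2, so column 1 is (-2, -3).
Repeating for e2 and assembling the columns gives [[-2, 1], [-3, -3]].

[[-2, 1], [-3, -3]]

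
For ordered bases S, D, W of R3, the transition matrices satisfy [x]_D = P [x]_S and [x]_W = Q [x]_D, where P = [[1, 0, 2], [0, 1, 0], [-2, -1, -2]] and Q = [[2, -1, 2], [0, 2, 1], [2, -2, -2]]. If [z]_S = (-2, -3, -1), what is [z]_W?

(13, 3, -20)

First [z]_D = P [z]_S = (-4, -3, 9).
Then [z]_W = Q [z]_D = (13, 3, -20).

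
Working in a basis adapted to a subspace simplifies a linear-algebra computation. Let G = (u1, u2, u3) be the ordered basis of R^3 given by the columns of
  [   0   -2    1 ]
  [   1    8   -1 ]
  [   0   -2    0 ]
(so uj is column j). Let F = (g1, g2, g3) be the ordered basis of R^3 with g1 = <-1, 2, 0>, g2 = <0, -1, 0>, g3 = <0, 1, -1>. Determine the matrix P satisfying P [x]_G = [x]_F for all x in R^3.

[[0, 2, -1], [-1, -2, -1], [0, 2, 0]]

Column j of P is [uj]_F, since P maps G-coordinates to F-coordinates.
Expressing u1 in F: u1 = 0·g1 - g2 + 0·g3, so column 1 of P is <0, -1, 0>.
Doing the same for each uj gives P = [[0, 2, -1], [-1, -2, -1], [0, 2, 0]].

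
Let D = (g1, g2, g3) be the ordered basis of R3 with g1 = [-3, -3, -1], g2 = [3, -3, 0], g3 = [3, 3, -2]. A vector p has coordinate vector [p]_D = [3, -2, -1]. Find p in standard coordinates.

The coordinates say p = 3g1 - 2g2 - g3; adding the scaled basis vectors gives [-18, -6, -1].

[-18, -6, -1]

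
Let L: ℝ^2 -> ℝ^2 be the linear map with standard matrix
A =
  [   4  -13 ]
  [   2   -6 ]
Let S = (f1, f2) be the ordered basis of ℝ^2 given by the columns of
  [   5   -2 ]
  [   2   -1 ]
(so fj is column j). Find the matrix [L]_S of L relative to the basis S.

The j-th column of [L]_S is [L(fj)]_S.
L(f1) = A f1 = <-6, -2> = -2f1 - 2f2, so column 1 is <-2, -2>.
Repeating for f2 and assembling the columns gives [[-2, 1], [-2, 0]].

[[-2, 1], [-2, 0]]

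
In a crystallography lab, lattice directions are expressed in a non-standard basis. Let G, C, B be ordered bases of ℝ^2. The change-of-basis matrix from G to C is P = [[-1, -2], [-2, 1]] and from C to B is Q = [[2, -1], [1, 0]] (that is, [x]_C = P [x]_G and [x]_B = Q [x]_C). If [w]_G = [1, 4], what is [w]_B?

[-20, -9]

Apply P to get C-coordinates [-9, 2], then Q to get B-coordinates.
The result is [w]_B = [-20, -9].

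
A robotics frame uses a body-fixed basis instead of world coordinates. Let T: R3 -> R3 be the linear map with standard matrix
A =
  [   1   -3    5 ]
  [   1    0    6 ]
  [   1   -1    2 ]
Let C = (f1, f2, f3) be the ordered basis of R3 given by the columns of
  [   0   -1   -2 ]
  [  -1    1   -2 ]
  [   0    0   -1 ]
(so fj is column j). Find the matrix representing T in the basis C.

[[1, -3, 1], [-1, 0, -3], [-1, 2, 2]]

With P the matrix whose columns are f1, ..., f3, [T]_C = P^(-1) A P.
Column by column: T(f1) = A f1 = [3, 0, 1]; its C-coordinates [1, -1, -1] give column 1.
Continuing for each basis vector yields [T]_C = [[1, -3, 1], [-1, 0, -3], [-1, 2, 2]].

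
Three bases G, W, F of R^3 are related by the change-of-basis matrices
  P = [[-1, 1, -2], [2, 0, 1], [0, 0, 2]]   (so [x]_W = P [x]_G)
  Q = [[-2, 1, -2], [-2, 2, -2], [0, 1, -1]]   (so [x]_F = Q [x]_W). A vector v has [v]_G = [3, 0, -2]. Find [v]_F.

First [v]_W = P [v]_G = [1, 4, -4].
Then [v]_F = Q [v]_W = [10, 14, 8].

[10, 14, 8]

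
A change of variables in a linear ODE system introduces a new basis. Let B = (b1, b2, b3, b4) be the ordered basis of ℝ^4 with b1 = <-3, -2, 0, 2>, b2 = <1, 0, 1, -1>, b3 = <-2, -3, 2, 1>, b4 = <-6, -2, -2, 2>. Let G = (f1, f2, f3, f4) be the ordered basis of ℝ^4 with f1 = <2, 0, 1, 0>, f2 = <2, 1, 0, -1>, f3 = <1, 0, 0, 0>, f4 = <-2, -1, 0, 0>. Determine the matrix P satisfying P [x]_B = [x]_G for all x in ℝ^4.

[[0, 1, 2, -2], [-2, 1, -1, -2], [1, -1, 0, 2], [0, 1, 2, 0]]

Column j of P is [bj]_G, since P maps B-coordinates to G-coordinates.
Expressing b1 in G: b1 = 0·f1 - 2f2 + f3 + 0·f4, so column 1 of P is <0, -2, 1, 0>.
Doing the same for each bj gives P = [[0, 1, 2, -2], [-2, 1, -1, -2], [1, -1, 0, 2], [0, 1, 2, 0]].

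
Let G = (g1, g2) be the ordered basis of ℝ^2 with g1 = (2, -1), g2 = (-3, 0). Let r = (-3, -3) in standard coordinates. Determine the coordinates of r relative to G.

(3, 3)

We seek scalars with c_1 g1 + c_2 g2 = r; equivalently solve M c = r where the columns of M are g1, g2.
System: 2c_1 - 3c_2 = -3, -c_1 + 0c_2 = -3; solving gives c_1 = 3, c_2 = 3.
Check: 3g1 + 3g2 = (-3, -3).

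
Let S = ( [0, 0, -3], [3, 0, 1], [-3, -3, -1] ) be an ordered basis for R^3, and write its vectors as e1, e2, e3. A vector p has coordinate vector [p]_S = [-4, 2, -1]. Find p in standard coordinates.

[9, 3, 15]

The coordinates say p = -4e1 + 2e2 - e3; adding the scaled basis vectors gives [9, 3, 15].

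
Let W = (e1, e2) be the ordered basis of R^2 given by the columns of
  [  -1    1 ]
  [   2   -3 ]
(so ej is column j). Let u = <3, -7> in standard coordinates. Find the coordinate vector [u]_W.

Write u = c_1 e1 + c_2 e2 and solve for the c_i.
System: -c_1 + c_2 = 3, 2c_1 - 3c_2 = -7; solving gives c_1 = -2, c_2 = 1.
Check: -2e1 + e2 = <3, -7>.

<-2, 1>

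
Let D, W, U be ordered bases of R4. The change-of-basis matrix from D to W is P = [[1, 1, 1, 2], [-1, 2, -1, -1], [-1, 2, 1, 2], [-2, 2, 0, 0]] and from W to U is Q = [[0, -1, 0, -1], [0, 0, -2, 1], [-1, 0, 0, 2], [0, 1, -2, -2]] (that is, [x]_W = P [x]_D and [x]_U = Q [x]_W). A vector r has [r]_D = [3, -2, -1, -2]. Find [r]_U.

[14, 14, -16, 40]

Composing the changes, [r]_U = Q P [r]_D.
Q P = [[3, -4, 1, 1], [0, -2, -2, -4], [-5, 3, -1, -2], [5, -6, -3, -5]]; applying this to [3, -2, -1, -2] gives [14, 14, -16, 40].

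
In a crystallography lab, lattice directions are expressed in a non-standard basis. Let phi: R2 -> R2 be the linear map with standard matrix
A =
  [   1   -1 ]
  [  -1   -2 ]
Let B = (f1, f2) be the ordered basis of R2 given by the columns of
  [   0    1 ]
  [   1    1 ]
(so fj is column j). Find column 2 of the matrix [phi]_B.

<-3, 0>

Compute phi(f2) = A f2 = <0, -3> in standard coordinates.
Then write this in B-coordinates: solve for y in y_1 f1 + y_2 f2 = <0, -3>.
This gives y = <-3, 0>, which is column 2 of [phi]_B.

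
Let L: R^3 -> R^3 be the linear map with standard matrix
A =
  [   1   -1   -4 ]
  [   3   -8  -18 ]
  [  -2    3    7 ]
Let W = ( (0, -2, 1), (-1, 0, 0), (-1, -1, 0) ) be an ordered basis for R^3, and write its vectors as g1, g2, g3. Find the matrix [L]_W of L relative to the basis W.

[[1, 2, -1], [2, 2, 3], [0, -1, -3]]

The j-th column of [L]_W is [L(gj)]_W.
L(g1) = A g1 = (-2, -2, 1) = g1 + 2g2 + 0·g3, so column 1 is (1, 2, 0).
Repeating for g2, g3 and assembling the columns gives [[1, 2, -1], [2, 2, 3], [0, -1, -3]].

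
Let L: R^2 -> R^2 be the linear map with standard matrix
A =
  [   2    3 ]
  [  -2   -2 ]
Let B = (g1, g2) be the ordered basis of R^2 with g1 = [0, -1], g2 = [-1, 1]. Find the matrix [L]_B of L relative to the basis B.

The j-th column of [L]_B is [L(gj)]_B.
L(g1) = A g1 = [-3, 2] = g1 + 3g2, so column 1 is [1, 3].
Repeating for g2 and assembling the columns gives [[1, -1], [3, -1]].

[[1, -1], [3, -1]]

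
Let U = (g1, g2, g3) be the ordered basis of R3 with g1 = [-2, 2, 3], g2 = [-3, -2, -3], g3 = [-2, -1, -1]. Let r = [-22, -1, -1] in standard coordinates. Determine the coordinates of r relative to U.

[4, 4, 1]

[r]_U is the unique c with M c = r, where M has columns g1, ..., g3.
Row-reducing the augmented matrix [M | r] gives c = (4, 4, 1).
Check: 4g1 + 4g2 + g3 = [-22, -1, -1].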